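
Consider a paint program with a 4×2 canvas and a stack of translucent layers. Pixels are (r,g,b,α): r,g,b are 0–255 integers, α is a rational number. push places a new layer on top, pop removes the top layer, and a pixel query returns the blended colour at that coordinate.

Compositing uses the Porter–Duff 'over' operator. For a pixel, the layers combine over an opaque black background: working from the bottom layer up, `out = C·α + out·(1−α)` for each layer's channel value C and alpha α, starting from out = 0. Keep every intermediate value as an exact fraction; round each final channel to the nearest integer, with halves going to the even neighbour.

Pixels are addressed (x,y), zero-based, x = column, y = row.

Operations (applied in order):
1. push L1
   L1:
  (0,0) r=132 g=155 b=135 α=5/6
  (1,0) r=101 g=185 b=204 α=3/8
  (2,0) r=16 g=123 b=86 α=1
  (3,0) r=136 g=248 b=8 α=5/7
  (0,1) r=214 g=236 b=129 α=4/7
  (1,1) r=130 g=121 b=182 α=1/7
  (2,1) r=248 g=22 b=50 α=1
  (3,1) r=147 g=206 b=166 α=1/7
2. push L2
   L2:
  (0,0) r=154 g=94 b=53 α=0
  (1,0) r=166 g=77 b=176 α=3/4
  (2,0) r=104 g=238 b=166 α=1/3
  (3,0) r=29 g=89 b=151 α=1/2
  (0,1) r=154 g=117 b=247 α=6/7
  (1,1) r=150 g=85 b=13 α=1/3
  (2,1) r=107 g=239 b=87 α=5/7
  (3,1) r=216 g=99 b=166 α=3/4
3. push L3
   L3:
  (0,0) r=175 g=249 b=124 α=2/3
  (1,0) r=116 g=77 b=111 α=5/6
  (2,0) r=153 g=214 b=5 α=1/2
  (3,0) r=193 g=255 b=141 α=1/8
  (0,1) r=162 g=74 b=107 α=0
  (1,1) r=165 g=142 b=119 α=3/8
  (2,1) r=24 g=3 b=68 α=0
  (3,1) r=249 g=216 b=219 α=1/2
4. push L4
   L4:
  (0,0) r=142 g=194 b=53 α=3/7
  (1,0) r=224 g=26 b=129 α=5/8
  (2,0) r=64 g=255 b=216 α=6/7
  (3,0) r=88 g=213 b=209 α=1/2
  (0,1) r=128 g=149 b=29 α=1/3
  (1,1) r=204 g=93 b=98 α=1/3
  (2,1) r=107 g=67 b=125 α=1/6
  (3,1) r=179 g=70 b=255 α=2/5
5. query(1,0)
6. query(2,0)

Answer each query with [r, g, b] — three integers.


query (1,0) [L1,L2,L3,L4] — begin 0,0,0
+L1 (α=3/8) → [303/8, 555/8, 153/2]
+L2 (α=3/4) → [4287/32, 2403/32, 1209/8]
+L3 (α=5/6) → [22847/192, 14723/192, 1883/16]
+L4 (α=5/8) → [94527/512, 23043/512, 15969/128]
rounded: [185, 45, 125]

(2,0) stack=L1,L2,L3,L4; from [0,0,0]:
L1 α=1: [16, 123, 86]
L2 α=1/3: [136/3, 484/3, 338/3]
L3 α=1/2: [595/6, 563/3, 353/6]
L4 α=6/7: [2899/42, 5153/21, 8129/42]
→ [69, 245, 194]


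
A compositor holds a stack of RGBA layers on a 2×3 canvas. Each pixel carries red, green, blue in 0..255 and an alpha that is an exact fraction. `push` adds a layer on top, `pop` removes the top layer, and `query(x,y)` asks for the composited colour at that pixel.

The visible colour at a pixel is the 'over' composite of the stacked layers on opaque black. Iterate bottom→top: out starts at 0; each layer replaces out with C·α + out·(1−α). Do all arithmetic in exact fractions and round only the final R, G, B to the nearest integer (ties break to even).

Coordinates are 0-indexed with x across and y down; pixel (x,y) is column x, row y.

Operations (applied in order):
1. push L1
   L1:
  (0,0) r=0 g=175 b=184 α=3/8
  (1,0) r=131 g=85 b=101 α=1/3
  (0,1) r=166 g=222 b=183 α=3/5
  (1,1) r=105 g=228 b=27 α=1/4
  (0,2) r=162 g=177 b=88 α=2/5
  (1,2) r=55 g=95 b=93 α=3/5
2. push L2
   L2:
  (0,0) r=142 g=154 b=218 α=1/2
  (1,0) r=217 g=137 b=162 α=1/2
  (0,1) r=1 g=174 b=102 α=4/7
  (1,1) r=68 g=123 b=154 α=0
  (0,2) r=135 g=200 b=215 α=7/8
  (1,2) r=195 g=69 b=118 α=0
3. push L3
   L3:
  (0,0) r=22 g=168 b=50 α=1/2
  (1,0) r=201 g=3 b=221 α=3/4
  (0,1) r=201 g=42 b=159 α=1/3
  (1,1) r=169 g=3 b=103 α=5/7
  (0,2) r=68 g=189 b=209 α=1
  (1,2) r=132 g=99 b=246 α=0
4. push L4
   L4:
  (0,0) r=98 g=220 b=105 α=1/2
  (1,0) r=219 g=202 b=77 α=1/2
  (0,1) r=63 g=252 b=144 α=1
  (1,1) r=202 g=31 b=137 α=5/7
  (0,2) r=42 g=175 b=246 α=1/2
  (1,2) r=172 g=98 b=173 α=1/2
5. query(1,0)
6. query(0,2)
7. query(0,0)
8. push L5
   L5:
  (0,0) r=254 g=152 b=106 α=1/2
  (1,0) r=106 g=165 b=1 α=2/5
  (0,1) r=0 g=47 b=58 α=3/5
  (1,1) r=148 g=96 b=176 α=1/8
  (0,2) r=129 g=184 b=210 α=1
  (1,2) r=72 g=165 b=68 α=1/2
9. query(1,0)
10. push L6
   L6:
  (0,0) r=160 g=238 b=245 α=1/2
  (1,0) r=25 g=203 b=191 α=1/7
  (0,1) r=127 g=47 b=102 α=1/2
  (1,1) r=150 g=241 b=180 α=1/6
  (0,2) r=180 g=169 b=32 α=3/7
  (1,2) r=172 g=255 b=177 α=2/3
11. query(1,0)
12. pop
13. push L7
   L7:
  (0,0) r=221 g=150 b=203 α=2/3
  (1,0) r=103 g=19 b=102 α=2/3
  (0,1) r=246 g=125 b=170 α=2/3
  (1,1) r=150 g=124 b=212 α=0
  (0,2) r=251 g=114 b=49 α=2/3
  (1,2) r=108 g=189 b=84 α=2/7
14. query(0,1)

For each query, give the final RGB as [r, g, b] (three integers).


(1,0) stack=L1,L2,L3,L4; from [0,0,0]:
L1 α=1/3: [131/3, 85/3, 101/3]
L2 α=1/2: [391/3, 248/3, 587/6]
L3 α=3/4: [550/3, 275/12, 4565/24]
L4 α=1/2: [1207/6, 2699/24, 6413/48]
= [201, 112, 134]

query (0,2) [L1,L2,L3,L4] — begin 0,0,0
+L1 (α=2/5) → [324/5, 354/5, 176/5]
+L2 (α=7/8) → [5049/40, 3677/20, 7701/40]
+L3 (α=1) → [68, 189, 209]
+L4 (α=1/2) → [55, 182, 455/2]
= [55, 182, 228]

(0,0) stack=L1,L2,L3,L4; from [0,0,0]:
+L1 (α=3/8) → [0, 525/8, 69]
+L2 (α=1/2) → [71, 1757/16, 287/2]
+L3 (α=1/2) → [93/2, 4445/32, 387/4]
+L4 (α=1/2) → [289/4, 11485/64, 807/8]
→ [72, 179, 101]

query (1,0) [L1,L2,L3,L4,L5] — begin 0,0,0
+L1 (α=1/3) → [131/3, 85/3, 101/3]
+L2 (α=1/2) → [391/3, 248/3, 587/6]
+L3 (α=3/4) → [550/3, 275/12, 4565/24]
+L4 (α=1/2) → [1207/6, 2699/24, 6413/48]
+L5 (α=2/5) → [1631/10, 5339/40, 1289/16]
rounded: [163, 133, 81]

query (1,0) [L1,L2,L3,L4,L5,L6] — begin 0,0,0
+L1 (α=1/3) → [131/3, 85/3, 101/3]
+L2 (α=1/2) → [391/3, 248/3, 587/6]
+L3 (α=3/4) → [550/3, 275/12, 4565/24]
+L4 (α=1/2) → [1207/6, 2699/24, 6413/48]
+L5 (α=2/5) → [1631/10, 5339/40, 1289/16]
+L6 (α=1/7) → [5018/35, 20077/140, 5395/56]
rounded: [143, 143, 96]

at x=0,y=1 over L1,L2,L3,L4,L5,L7:
+L1 (α=3/5) → [498/5, 666/5, 549/5]
+L2 (α=4/7) → [1514/35, 5478/35, 3687/35]
+L3 (α=1/3) → [10063/105, 4142/35, 4313/35]
+L4 (α=1) → [63, 252, 144]
+L5 (α=3/5) → [126/5, 129, 462/5]
+L7 (α=2/3) → [862/5, 379/3, 2162/15]
rounded: [172, 126, 144]


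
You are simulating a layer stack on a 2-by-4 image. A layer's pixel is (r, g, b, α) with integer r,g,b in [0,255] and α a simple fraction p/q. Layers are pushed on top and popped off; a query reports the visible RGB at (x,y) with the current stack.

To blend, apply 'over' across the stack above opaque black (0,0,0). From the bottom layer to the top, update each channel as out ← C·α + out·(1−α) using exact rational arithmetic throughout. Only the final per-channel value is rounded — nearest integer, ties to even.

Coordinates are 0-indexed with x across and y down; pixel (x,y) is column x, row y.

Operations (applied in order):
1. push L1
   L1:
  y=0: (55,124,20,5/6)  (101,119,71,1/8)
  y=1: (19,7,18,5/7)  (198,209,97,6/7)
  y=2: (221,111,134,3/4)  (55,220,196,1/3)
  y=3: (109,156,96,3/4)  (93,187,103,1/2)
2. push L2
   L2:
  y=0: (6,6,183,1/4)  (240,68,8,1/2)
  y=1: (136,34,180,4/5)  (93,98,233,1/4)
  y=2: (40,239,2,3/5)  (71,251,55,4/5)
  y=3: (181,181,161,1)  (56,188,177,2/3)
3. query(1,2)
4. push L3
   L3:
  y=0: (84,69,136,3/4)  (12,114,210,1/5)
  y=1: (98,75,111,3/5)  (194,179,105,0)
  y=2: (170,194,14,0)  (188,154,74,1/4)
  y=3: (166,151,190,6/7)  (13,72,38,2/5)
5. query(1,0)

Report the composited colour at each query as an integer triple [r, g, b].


at x=1,y=2 over L1,L2:
after L1 α=1/3: [55/3, 220/3, 196/3]
after L2 α=4/5: [907/15, 3232/15, 856/15]
→ [60, 215, 57]

query (1,0) [L1,L2,L3] — begin 0,0,0
L1 α=1/8: [101/8, 119/8, 71/8]
L2 α=1/2: [2021/16, 663/16, 135/16]
L3 α=1/5: [2069/20, 1119/20, 195/4]
= [103, 56, 49]


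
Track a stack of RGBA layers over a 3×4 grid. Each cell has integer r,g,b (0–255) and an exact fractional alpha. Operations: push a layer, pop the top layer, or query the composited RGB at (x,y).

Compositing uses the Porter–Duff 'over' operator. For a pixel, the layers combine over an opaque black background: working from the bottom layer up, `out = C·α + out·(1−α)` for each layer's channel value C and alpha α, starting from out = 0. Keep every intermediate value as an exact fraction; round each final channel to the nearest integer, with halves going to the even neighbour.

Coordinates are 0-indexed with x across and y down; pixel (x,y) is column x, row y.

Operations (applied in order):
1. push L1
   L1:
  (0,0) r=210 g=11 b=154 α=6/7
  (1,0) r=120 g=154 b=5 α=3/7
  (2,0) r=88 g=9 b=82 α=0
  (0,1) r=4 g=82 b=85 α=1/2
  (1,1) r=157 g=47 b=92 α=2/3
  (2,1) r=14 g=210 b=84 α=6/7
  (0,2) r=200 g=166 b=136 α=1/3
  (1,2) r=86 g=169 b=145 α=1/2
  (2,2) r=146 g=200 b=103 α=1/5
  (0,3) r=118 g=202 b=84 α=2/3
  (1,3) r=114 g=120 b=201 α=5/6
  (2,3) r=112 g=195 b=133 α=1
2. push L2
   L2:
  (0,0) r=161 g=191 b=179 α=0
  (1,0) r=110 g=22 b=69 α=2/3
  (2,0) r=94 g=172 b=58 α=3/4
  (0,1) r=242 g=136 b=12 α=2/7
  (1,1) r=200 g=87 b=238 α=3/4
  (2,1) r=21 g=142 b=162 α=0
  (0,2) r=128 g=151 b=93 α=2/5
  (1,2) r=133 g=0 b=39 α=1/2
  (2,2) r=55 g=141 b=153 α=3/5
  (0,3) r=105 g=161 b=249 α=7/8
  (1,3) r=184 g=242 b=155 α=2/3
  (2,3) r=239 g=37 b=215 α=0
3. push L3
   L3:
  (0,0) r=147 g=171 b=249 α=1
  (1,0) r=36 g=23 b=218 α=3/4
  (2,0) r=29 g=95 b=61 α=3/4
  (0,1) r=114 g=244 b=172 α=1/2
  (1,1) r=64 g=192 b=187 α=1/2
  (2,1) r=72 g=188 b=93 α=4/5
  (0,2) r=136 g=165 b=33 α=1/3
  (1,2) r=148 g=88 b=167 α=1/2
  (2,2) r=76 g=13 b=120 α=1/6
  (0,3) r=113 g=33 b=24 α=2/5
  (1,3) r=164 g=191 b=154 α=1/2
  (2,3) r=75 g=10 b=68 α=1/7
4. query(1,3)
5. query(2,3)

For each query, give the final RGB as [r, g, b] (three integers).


at x=1,y=3 over L1,L2,L3:
after L1 α=5/6: [95, 100, 335/2]
after L2 α=2/3: [463/3, 584/3, 955/6]
after L3 α=1/2: [955/6, 1157/6, 1879/12]
→ [159, 193, 157]

at x=2,y=3 over L1,L2,L3:
+L1 (α=1) → [112, 195, 133]
+L2 (α=0) → [112, 195, 133]
+L3 (α=1/7) → [747/7, 1180/7, 866/7]
rounded: [107, 169, 124]


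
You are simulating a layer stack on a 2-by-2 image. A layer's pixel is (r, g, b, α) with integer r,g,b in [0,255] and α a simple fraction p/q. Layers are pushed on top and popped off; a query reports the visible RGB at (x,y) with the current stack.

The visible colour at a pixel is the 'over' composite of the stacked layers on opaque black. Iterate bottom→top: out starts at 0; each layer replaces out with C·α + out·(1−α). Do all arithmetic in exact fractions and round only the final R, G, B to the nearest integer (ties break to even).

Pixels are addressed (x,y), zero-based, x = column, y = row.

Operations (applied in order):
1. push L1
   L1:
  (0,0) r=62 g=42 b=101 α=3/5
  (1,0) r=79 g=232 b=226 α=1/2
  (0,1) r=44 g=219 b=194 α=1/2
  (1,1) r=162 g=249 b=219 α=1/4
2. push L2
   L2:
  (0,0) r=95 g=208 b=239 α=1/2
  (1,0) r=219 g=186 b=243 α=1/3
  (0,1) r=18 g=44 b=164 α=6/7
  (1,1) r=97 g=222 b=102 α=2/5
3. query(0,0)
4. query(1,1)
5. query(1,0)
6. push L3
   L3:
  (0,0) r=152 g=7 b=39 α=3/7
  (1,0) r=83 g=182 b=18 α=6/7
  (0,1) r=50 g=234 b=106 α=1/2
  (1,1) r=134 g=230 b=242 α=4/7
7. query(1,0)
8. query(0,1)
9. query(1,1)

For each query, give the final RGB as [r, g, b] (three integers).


at x=0,y=0 over L1,L2:
L1 α=3/5: [186/5, 126/5, 303/5]
L2 α=1/2: [661/10, 583/5, 749/5]
= [66, 117, 150]

(1,1) stack=L1,L2; from [0,0,0]:
after L1 α=1/4: [81/2, 249/4, 219/4]
after L2 α=2/5: [631/10, 2523/20, 1473/20]
→ [63, 126, 74]

query (1,0) [L1,L2] — begin 0,0,0
+L1 (α=1/2) → [79/2, 116, 113]
+L2 (α=1/3) → [298/3, 418/3, 469/3]
→ [99, 139, 156]

at x=1,y=0 over L1,L2,L3:
after L1 α=1/2: [79/2, 116, 113]
after L2 α=1/3: [298/3, 418/3, 469/3]
after L3 α=6/7: [256/3, 3694/21, 793/21]
= [85, 176, 38]

at x=0,y=1 over L1,L2,L3:
L1 α=1/2: [22, 219/2, 97]
L2 α=6/7: [130/7, 747/14, 1081/7]
L3 α=1/2: [240/7, 4023/28, 1823/14]
rounded: [34, 144, 130]

query (1,1) [L1,L2,L3] — begin 0,0,0
+L1 (α=1/4) → [81/2, 249/4, 219/4]
+L2 (α=2/5) → [631/10, 2523/20, 1473/20]
+L3 (α=4/7) → [7253/70, 25969/140, 3397/20]
= [104, 185, 170]


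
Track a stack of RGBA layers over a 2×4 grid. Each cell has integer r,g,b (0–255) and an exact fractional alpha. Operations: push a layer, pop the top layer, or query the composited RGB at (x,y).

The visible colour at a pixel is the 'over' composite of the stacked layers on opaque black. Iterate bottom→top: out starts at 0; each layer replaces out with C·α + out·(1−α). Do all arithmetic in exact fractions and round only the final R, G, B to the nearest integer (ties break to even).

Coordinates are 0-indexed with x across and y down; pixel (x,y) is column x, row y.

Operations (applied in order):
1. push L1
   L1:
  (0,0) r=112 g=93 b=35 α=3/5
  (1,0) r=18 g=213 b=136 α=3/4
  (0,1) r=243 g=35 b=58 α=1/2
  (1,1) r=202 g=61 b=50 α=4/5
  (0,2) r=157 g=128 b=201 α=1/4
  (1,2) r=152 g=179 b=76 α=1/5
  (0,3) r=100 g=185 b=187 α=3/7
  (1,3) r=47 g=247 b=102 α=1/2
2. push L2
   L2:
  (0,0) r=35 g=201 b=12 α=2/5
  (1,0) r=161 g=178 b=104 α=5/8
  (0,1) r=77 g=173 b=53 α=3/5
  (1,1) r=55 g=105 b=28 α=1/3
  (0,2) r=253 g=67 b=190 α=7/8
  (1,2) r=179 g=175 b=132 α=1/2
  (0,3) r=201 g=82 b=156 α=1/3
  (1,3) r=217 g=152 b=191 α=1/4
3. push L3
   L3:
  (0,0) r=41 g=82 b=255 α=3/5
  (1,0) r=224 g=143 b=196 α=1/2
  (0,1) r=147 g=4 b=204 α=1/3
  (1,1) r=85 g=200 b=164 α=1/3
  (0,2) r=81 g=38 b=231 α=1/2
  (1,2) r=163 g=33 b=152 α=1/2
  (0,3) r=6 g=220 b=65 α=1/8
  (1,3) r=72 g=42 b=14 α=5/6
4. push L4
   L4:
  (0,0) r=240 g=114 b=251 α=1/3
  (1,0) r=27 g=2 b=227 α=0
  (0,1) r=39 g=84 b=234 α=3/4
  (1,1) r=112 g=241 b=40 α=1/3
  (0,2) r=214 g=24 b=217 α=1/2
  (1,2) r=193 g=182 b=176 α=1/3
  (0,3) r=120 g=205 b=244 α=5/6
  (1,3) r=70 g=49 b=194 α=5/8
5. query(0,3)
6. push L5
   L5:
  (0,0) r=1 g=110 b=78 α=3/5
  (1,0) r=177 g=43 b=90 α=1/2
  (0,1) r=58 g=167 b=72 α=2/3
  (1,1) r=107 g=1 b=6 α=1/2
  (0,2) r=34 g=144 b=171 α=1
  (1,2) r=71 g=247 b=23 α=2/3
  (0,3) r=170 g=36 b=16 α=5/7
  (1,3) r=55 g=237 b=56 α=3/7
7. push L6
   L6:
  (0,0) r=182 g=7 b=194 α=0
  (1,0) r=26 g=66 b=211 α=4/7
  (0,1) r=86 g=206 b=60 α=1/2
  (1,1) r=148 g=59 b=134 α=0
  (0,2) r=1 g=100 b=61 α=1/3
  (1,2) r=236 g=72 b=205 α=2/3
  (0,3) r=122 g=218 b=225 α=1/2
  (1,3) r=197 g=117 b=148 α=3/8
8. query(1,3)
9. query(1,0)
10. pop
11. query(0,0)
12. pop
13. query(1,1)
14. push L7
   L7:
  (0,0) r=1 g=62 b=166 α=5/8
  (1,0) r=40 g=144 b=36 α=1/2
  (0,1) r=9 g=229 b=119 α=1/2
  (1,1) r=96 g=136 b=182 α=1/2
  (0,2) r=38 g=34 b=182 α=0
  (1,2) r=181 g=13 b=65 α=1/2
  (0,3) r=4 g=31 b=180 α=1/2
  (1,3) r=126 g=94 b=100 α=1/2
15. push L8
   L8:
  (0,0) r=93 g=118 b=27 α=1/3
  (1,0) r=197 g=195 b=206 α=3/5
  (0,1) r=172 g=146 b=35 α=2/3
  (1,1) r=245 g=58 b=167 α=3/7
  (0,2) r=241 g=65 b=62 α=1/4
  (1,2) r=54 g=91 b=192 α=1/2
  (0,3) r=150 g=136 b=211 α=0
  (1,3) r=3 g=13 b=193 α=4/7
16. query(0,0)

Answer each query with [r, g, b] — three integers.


query (0,3) [L1,L2,L3,L4] — begin 0,0,0
after L1 α=3/7: [300/7, 555/7, 561/7]
after L2 α=1/3: [669/7, 1684/21, 738/7]
after L3 α=1/8: [675/8, 293/3, 803/8]
after L4 α=5/6: [1825/16, 1684/9, 3521/16]
→ [114, 187, 220]

at x=1,y=3 over L1,L2,L3,L4,L5,L6:
+L1 (α=1/2) → [47/2, 247/2, 51]
+L2 (α=1/4) → [575/8, 1045/8, 86]
+L3 (α=5/6) → [3455/48, 2725/48, 26]
+L4 (α=5/8) → [9055/128, 6645/128, 131]
+L5 (α=3/7) → [14335/224, 29397/224, 692/7]
+L6 (α=3/8) → [204059/1792, 225609/1792, 821/7]
= [114, 126, 117]

query (1,0) [L1,L2,L3,L4,L5,L6] — begin 0,0,0
L1 α=3/4: [27/2, 639/4, 102]
L2 α=5/8: [1691/16, 5477/32, 413/4]
L3 α=1/2: [5275/32, 10053/64, 1197/8]
L4 α=0: [5275/32, 10053/64, 1197/8]
L5 α=1/2: [10939/64, 12805/128, 1917/16]
L6 α=4/7: [5639/64, 72207/896, 19255/112]
= [88, 81, 172]

(0,0) stack=L1,L2,L3,L4,L5; from [0,0,0]:
+L1 (α=3/5) → [336/5, 279/5, 21]
+L2 (α=2/5) → [1358/25, 2847/25, 87/5]
+L3 (α=3/5) → [5791/125, 11844/125, 3999/25]
+L4 (α=1/3) → [41582/375, 12646/125, 14273/75]
+L5 (α=3/5) → [84289/1875, 66542/625, 46096/375]
= [45, 106, 123]

at x=1,y=1 over L1,L2,L3,L4:
after L1 α=4/5: [808/5, 244/5, 40]
after L2 α=1/3: [1891/15, 1013/15, 36]
after L3 α=1/3: [5057/45, 5026/45, 236/3]
after L4 α=1/3: [15154/135, 20897/135, 592/9]
→ [112, 155, 66]

at x=0,y=0 over L1,L2,L3,L4,L7,L8:
L1 α=3/5: [336/5, 279/5, 21]
L2 α=2/5: [1358/25, 2847/25, 87/5]
L3 α=3/5: [5791/125, 11844/125, 3999/25]
L4 α=1/3: [41582/375, 12646/125, 14273/75]
L7 α=5/8: [42207/1000, 9586/125, 35023/200]
L8 α=1/3: [29569/500, 33922/375, 37723/300]
rounded: [59, 90, 126]


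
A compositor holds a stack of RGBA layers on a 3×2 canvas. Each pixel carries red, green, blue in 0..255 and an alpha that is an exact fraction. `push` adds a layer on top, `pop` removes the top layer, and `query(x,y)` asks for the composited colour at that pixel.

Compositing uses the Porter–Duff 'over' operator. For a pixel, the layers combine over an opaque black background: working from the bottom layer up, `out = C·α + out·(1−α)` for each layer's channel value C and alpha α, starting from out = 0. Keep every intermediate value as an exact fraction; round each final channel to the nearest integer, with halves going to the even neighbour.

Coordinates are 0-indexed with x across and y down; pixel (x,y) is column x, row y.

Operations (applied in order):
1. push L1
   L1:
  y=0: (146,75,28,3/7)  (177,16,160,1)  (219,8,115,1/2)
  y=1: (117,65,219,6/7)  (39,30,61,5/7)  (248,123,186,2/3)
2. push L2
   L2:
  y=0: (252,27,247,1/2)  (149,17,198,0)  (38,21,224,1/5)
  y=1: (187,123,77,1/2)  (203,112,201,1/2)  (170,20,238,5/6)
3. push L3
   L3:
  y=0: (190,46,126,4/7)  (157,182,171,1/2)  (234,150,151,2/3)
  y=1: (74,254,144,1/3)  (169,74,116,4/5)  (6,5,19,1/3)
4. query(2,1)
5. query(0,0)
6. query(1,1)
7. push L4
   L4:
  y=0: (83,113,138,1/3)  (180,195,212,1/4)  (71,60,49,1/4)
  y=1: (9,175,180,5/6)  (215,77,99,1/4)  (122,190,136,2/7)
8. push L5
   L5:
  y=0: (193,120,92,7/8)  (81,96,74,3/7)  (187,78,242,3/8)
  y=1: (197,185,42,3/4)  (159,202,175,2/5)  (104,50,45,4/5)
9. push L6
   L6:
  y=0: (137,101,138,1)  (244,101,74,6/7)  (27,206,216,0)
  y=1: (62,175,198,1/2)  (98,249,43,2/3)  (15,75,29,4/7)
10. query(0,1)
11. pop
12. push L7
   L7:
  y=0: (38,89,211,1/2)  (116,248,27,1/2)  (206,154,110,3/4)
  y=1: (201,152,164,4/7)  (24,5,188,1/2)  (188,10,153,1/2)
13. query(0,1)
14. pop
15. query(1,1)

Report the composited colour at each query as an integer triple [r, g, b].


at x=2,y=1 over L1,L2,L3:
after L1 α=2/3: [496/3, 82, 124]
after L2 α=5/6: [1523/9, 91/3, 219]
after L3 α=1/3: [3100/27, 197/9, 457/3]
= [115, 22, 152]

(0,0) stack=L1,L2,L3; from [0,0,0]:
+L1 (α=3/7) → [438/7, 225/7, 12]
+L2 (α=1/2) → [1101/7, 207/7, 259/2]
+L3 (α=4/7) → [8623/49, 1909/49, 255/2]
= [176, 39, 128]

query (1,1) [L1,L2,L3] — begin 0,0,0
+L1 (α=5/7) → [195/7, 150/7, 305/7]
+L2 (α=1/2) → [808/7, 467/7, 856/7]
+L3 (α=4/5) → [1108/7, 2539/35, 4104/35]
→ [158, 73, 117]

at x=0,y=1 over L1,L2,L3,L4,L5,L6:
after L1 α=6/7: [702/7, 390/7, 1314/7]
after L2 α=1/2: [2011/14, 1251/14, 1853/14]
after L3 α=1/3: [843/7, 3029/21, 2861/21]
after L4 α=5/6: [193/7, 10702/63, 21761/126]
after L5 α=3/4: [2165/14, 45667/252, 37637/504]
after L6 α=1/2: [3033/28, 89767/504, 137429/1008]
rounded: [108, 178, 136]

(0,1) stack=L1,L2,L3,L4,L5,L7; from [0,0,0]:
after L1 α=6/7: [702/7, 390/7, 1314/7]
after L2 α=1/2: [2011/14, 1251/14, 1853/14]
after L3 α=1/3: [843/7, 3029/21, 2861/21]
after L4 α=5/6: [193/7, 10702/63, 21761/126]
after L5 α=3/4: [2165/14, 45667/252, 37637/504]
after L7 α=4/7: [17751/98, 96739/588, 147845/1176]
→ [181, 165, 126]

query (1,1) [L1,L2,L3,L4,L5] — begin 0,0,0
after L1 α=5/7: [195/7, 150/7, 305/7]
after L2 α=1/2: [808/7, 467/7, 856/7]
after L3 α=4/5: [1108/7, 2539/35, 4104/35]
after L4 α=1/4: [4829/28, 2578/35, 15777/140]
after L5 α=2/5: [23391/140, 21874/175, 96331/700]
→ [167, 125, 138]


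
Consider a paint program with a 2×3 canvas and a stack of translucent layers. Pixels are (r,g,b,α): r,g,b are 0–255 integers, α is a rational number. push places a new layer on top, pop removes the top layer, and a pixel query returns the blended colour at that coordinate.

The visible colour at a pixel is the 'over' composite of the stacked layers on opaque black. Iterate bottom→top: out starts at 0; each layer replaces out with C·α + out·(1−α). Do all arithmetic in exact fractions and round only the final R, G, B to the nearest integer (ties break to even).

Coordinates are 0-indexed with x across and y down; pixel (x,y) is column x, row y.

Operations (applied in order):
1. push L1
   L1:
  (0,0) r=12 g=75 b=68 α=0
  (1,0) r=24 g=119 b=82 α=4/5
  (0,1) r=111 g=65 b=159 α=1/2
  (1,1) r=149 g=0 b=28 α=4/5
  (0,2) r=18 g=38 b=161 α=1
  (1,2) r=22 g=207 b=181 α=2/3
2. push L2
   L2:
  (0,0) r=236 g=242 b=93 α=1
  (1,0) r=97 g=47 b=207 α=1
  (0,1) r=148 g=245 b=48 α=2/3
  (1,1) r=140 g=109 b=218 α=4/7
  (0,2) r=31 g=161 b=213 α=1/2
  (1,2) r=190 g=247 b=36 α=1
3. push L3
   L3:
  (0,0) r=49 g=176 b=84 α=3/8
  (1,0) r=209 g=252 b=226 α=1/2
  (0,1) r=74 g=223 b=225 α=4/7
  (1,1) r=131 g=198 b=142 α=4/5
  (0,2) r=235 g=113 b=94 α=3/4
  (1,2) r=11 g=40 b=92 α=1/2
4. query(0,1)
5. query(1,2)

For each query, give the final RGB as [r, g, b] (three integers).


query (0,1) [L1,L2,L3] — begin 0,0,0
after L1 α=1/2: [111/2, 65/2, 159/2]
after L2 α=2/3: [703/6, 1045/6, 117/2]
after L3 α=4/7: [185/2, 2829/14, 2151/14]
rounded: [92, 202, 154]

at x=1,y=2 over L1,L2,L3:
L1 α=2/3: [44/3, 138, 362/3]
L2 α=1: [190, 247, 36]
L3 α=1/2: [201/2, 287/2, 64]
rounded: [100, 144, 64]


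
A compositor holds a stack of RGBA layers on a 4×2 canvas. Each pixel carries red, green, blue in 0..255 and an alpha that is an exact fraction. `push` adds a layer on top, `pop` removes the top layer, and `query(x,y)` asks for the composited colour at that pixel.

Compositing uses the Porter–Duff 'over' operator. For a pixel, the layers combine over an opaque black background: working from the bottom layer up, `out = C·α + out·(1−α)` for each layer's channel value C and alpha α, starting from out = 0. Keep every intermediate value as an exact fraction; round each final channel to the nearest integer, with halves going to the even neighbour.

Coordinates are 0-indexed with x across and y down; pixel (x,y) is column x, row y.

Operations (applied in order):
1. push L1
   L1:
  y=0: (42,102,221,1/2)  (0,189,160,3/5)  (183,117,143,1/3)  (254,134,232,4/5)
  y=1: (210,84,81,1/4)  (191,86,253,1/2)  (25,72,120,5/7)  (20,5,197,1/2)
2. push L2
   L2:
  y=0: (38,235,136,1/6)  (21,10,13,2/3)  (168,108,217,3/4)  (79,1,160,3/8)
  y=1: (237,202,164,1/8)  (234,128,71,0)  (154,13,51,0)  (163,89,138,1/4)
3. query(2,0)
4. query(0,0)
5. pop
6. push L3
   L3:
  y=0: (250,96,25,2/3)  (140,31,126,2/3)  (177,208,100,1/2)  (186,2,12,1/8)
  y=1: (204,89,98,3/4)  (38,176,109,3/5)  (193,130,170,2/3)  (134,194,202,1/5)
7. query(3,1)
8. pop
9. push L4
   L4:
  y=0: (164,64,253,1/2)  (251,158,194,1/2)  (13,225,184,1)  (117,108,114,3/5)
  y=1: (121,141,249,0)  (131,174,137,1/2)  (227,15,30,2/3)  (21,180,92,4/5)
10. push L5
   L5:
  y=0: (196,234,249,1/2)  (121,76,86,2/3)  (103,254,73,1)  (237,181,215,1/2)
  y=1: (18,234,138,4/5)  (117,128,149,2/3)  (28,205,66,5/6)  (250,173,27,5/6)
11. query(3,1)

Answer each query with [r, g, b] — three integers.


(2,0) stack=L1,L2; from [0,0,0]:
after L1 α=1/3: [61, 39, 143/3]
after L2 α=3/4: [565/4, 363/4, 524/3]
= [141, 91, 175]

at x=0,y=0 over L1,L2:
L1 α=1/2: [21, 51, 221/2]
L2 α=1/6: [143/6, 245/3, 459/4]
→ [24, 82, 115]

(3,1) stack=L1,L3; from [0,0,0]:
after L1 α=1/2: [10, 5/2, 197/2]
after L3 α=1/5: [174/5, 204/5, 596/5]
rounded: [35, 41, 119]

(3,1) stack=L1,L4,L5; from [0,0,0]:
after L1 α=1/2: [10, 5/2, 197/2]
after L4 α=4/5: [94/5, 289/2, 933/10]
after L5 α=5/6: [3172/15, 673/4, 761/20]
→ [211, 168, 38]


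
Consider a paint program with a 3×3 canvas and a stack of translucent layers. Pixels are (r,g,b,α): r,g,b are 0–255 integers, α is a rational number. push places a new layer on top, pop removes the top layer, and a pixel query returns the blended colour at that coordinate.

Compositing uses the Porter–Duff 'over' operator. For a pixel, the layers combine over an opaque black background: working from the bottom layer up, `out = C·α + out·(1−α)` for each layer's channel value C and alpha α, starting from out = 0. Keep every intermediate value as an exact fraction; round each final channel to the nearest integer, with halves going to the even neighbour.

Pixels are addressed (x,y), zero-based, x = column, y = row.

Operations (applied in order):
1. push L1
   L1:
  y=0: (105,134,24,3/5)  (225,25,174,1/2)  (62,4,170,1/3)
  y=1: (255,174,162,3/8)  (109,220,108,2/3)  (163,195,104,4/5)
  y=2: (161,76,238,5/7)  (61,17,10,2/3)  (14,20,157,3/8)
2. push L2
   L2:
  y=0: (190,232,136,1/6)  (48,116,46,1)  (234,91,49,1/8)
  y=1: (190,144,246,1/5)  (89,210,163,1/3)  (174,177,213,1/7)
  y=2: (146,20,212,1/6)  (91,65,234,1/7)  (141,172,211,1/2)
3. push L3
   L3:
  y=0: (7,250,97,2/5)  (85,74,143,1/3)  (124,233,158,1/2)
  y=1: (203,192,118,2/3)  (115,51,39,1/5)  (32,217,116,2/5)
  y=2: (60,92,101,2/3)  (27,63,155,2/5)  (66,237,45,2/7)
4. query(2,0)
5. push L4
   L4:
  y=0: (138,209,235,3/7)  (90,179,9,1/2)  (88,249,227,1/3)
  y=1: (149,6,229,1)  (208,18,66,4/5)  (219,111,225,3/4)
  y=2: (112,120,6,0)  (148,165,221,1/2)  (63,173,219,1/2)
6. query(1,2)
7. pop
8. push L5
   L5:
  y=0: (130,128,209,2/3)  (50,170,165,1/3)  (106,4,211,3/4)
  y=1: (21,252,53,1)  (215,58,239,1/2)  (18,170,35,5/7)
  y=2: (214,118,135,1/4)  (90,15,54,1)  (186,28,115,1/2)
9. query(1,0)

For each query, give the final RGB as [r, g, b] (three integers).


at x=2,y=0 over L1,L2,L3:
L1 α=1/3: [62/3, 4/3, 170/3]
L2 α=1/8: [142/3, 301/24, 1337/24]
L3 α=1/2: [257/3, 5893/48, 5129/48]
= [86, 123, 107]

(1,2) stack=L1,L2,L3,L4; from [0,0,0]:
L1 α=2/3: [122/3, 34/3, 20/3]
L2 α=1/7: [335/7, 19, 274/7]
L3 α=2/5: [1383/35, 183/5, 2992/35]
L4 α=1/2: [6563/70, 504/5, 10727/70]
→ [94, 101, 153]

at x=1,y=0 over L1,L2,L3,L5:
L1 α=1/2: [225/2, 25/2, 87]
L2 α=1: [48, 116, 46]
L3 α=1/3: [181/3, 102, 235/3]
L5 α=1/3: [512/9, 374/3, 965/9]
→ [57, 125, 107]


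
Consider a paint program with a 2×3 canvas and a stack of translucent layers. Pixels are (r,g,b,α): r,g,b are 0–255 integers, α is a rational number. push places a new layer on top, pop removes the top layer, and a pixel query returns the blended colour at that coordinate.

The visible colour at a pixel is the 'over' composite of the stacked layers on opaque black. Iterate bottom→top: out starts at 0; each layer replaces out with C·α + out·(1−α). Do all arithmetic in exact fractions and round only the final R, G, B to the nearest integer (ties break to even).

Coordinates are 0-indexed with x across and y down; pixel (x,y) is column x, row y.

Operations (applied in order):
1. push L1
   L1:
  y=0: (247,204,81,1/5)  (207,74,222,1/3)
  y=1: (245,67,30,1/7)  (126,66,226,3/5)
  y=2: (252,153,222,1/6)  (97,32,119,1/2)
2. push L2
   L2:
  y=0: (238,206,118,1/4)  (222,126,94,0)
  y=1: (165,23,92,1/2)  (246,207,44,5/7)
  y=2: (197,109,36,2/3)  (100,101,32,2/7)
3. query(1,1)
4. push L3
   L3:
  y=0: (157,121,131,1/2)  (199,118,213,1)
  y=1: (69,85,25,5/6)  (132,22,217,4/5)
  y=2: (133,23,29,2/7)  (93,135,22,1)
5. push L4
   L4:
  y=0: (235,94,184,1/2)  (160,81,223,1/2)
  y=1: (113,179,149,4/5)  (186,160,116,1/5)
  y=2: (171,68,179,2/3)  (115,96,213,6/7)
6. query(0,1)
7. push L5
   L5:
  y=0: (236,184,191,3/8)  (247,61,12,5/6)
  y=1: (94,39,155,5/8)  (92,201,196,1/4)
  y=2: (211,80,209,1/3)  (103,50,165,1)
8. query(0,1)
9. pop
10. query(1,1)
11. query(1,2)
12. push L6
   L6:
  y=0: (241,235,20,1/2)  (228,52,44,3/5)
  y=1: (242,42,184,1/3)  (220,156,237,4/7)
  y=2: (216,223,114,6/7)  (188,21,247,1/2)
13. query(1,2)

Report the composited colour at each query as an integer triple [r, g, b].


at x=1,y=1 over L1,L2:
+L1 (α=3/5) → [378/5, 198/5, 678/5]
+L2 (α=5/7) → [6906/35, 5571/35, 2456/35]
→ [197, 159, 70]

at x=0,y=1 over L1,L2,L3,L4:
after L1 α=1/7: [35, 67/7, 30/7]
after L2 α=1/2: [100, 114/7, 337/7]
after L3 α=5/6: [445/6, 3089/42, 202/7]
after L4 α=4/5: [3157/30, 33161/210, 4374/35]
→ [105, 158, 125]

at x=0,y=1 over L1,L2,L3,L4,L5:
after L1 α=1/7: [35, 67/7, 30/7]
after L2 α=1/2: [100, 114/7, 337/7]
after L3 α=5/6: [445/6, 3089/42, 202/7]
after L4 α=4/5: [3157/30, 33161/210, 4374/35]
after L5 α=5/8: [7857/80, 46811/560, 40247/280]
→ [98, 84, 144]

query (1,1) [L1,L2,L3,L4] — begin 0,0,0
+L1 (α=3/5) → [378/5, 198/5, 678/5]
+L2 (α=5/7) → [6906/35, 5571/35, 2456/35]
+L3 (α=4/5) → [25386/175, 8651/175, 32836/175]
+L4 (α=1/5) → [134094/875, 62604/875, 151644/875]
= [153, 72, 173]

query (1,2) [L1,L2,L3,L4] — begin 0,0,0
L1 α=1/2: [97/2, 16, 119/2]
L2 α=2/7: [885/14, 282/7, 723/14]
L3 α=1: [93, 135, 22]
L4 α=6/7: [783/7, 711/7, 1300/7]
→ [112, 102, 186]

query (1,2) [L1,L2,L3,L4,L6] — begin 0,0,0
after L1 α=1/2: [97/2, 16, 119/2]
after L2 α=2/7: [885/14, 282/7, 723/14]
after L3 α=1: [93, 135, 22]
after L4 α=6/7: [783/7, 711/7, 1300/7]
after L6 α=1/2: [2099/14, 429/7, 3029/14]
rounded: [150, 61, 216]


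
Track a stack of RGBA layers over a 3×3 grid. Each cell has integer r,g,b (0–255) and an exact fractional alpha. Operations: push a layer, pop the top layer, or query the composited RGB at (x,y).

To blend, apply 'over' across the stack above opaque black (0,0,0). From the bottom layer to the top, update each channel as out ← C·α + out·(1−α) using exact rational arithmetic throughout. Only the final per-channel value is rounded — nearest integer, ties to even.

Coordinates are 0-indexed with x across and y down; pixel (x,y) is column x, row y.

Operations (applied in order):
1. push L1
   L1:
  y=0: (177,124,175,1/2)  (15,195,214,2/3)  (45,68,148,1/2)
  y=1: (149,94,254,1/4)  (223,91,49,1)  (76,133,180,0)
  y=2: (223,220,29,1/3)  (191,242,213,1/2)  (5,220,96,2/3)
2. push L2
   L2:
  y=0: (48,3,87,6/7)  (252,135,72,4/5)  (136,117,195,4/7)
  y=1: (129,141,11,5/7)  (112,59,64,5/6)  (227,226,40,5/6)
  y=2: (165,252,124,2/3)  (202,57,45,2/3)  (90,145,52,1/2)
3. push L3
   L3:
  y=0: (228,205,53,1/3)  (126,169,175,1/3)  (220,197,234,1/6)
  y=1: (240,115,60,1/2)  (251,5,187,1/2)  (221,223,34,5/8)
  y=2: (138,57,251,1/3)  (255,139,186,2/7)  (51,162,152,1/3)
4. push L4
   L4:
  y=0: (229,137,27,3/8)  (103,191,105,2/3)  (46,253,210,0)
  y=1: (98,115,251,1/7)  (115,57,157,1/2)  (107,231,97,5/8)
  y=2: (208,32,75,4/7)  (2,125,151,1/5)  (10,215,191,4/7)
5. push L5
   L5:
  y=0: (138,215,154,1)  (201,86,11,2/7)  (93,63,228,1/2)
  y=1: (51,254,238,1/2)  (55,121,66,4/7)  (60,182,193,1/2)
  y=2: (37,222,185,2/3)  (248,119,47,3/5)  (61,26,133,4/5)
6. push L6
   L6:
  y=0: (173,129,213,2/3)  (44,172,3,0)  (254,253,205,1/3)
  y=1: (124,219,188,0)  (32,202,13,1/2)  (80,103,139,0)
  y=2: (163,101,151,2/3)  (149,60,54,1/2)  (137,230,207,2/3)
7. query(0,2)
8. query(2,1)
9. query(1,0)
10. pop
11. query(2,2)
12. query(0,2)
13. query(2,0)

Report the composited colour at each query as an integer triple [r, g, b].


at x=0,y=2 over L1,L2,L3,L4,L5,L6:
+L1 (α=1/3) → [223/3, 220/3, 29/3]
+L2 (α=2/3) → [1213/9, 1732/9, 773/9]
+L3 (α=1/3) → [3668/27, 3977/27, 3805/27]
+L4 (α=4/7) → [11156/63, 5129/63, 6505/63]
+L5 (α=2/3) → [15818/189, 33101/189, 29815/189]
+L6 (α=2/3) → [77432/567, 71279/567, 86893/567]
→ [137, 126, 153]

at x=2,y=1 over L1,L2,L3,L4,L5,L6:
L1 α=0: [0, 0, 0]
L2 α=5/6: [1135/6, 565/3, 100/3]
L3 α=5/8: [3345/16, 210, 135/4]
L4 α=5/8: [18595/128, 1785/8, 2345/32]
L5 α=1/2: [26275/256, 3241/16, 8521/64]
L6 α=0: [26275/256, 3241/16, 8521/64]
= [103, 203, 133]

(1,0) stack=L1,L2,L3,L4,L5,L6; from [0,0,0]:
+L1 (α=2/3) → [10, 130, 428/3]
+L2 (α=4/5) → [1018/5, 134, 1292/15]
+L3 (α=1/3) → [2666/15, 437/3, 5209/45]
+L4 (α=2/3) → [5756/45, 1583/9, 14659/135]
+L5 (α=2/7) → [9374/63, 9463/63, 2179/27]
+L6 (α=0) → [9374/63, 9463/63, 2179/27]
→ [149, 150, 81]

at x=2,y=2 over L1,L2,L3,L4,L5:
+L1 (α=2/3) → [10/3, 440/3, 64]
+L2 (α=1/2) → [140/3, 875/6, 58]
+L3 (α=1/3) → [433/9, 1361/9, 268/3]
+L4 (α=4/7) → [79/3, 563/3, 1032/7]
+L5 (α=4/5) → [811/15, 175/3, 4756/35]
= [54, 58, 136]

(0,2) stack=L1,L2,L3,L4,L5; from [0,0,0]:
L1 α=1/3: [223/3, 220/3, 29/3]
L2 α=2/3: [1213/9, 1732/9, 773/9]
L3 α=1/3: [3668/27, 3977/27, 3805/27]
L4 α=4/7: [11156/63, 5129/63, 6505/63]
L5 α=2/3: [15818/189, 33101/189, 29815/189]
rounded: [84, 175, 158]

(2,0) stack=L1,L2,L3,L4,L5; from [0,0,0]:
after L1 α=1/2: [45/2, 34, 74]
after L2 α=4/7: [1223/14, 570/7, 1002/7]
after L3 α=1/6: [3065/28, 4229/42, 1108/7]
after L4 α=0: [3065/28, 4229/42, 1108/7]
after L5 α=1/2: [5669/56, 6875/84, 1352/7]
rounded: [101, 82, 193]


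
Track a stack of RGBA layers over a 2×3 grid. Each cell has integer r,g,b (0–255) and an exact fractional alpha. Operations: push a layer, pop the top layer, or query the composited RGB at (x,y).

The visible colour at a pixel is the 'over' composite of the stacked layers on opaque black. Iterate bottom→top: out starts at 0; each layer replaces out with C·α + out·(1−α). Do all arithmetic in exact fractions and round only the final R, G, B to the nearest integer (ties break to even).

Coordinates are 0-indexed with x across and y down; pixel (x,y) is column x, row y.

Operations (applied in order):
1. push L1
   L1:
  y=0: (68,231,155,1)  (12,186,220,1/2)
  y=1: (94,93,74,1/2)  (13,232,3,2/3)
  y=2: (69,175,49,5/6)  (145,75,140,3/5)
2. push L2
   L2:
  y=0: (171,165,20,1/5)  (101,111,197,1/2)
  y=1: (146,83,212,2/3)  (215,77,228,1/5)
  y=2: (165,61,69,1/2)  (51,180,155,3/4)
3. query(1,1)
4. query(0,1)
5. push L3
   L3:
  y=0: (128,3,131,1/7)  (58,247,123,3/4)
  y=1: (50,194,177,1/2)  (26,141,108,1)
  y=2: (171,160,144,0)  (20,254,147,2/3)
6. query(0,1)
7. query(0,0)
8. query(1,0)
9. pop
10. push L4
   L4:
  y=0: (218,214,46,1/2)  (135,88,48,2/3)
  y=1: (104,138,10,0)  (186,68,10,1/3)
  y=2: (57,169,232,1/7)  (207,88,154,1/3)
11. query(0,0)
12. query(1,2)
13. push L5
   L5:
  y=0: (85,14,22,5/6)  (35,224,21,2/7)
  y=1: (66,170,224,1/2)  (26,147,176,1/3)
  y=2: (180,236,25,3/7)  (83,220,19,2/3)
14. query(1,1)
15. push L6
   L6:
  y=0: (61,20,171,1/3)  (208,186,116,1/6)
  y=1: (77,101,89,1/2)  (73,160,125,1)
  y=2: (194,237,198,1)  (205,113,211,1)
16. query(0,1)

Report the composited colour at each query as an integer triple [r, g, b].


at x=1,y=1 over L1,L2:
+L1 (α=2/3) → [26/3, 464/3, 2]
+L2 (α=1/5) → [749/15, 2087/15, 236/5]
= [50, 139, 47]

(0,1) stack=L1,L2; from [0,0,0]:
L1 α=1/2: [47, 93/2, 37]
L2 α=2/3: [113, 425/6, 461/3]
→ [113, 71, 154]

(0,1) stack=L1,L2,L3; from [0,0,0]:
+L1 (α=1/2) → [47, 93/2, 37]
+L2 (α=2/3) → [113, 425/6, 461/3]
+L3 (α=1/2) → [163/2, 1589/12, 496/3]
rounded: [82, 132, 165]

at x=0,y=0 over L1,L2,L3:
after L1 α=1: [68, 231, 155]
after L2 α=1/5: [443/5, 1089/5, 128]
after L3 α=1/7: [3298/35, 6549/35, 899/7]
→ [94, 187, 128]

query (1,0) [L1,L2,L3] — begin 0,0,0
after L1 α=1/2: [6, 93, 110]
after L2 α=1/2: [107/2, 102, 307/2]
after L3 α=3/4: [455/8, 843/4, 1045/8]
rounded: [57, 211, 131]

at x=0,y=0 over L1,L2,L4:
after L1 α=1: [68, 231, 155]
after L2 α=1/5: [443/5, 1089/5, 128]
after L4 α=1/2: [1533/10, 2159/10, 87]
= [153, 216, 87]

(1,2) stack=L1,L2,L4; from [0,0,0]:
L1 α=3/5: [87, 45, 84]
L2 α=3/4: [60, 585/4, 549/4]
L4 α=1/3: [109, 761/6, 857/6]
→ [109, 127, 143]

query (1,1) [L1,L2,L4,L5] — begin 0,0,0
after L1 α=2/3: [26/3, 464/3, 2]
after L2 α=1/5: [749/15, 2087/15, 236/5]
after L4 α=1/3: [4288/45, 5194/45, 174/5]
after L5 α=1/3: [9746/135, 17003/135, 1228/15]
→ [72, 126, 82]

query (0,1) [L1,L2,L4,L5,L6] — begin 0,0,0
after L1 α=1/2: [47, 93/2, 37]
after L2 α=2/3: [113, 425/6, 461/3]
after L4 α=0: [113, 425/6, 461/3]
after L5 α=1/2: [179/2, 1445/12, 1133/6]
after L6 α=1/2: [333/4, 2657/24, 1667/12]
= [83, 111, 139]


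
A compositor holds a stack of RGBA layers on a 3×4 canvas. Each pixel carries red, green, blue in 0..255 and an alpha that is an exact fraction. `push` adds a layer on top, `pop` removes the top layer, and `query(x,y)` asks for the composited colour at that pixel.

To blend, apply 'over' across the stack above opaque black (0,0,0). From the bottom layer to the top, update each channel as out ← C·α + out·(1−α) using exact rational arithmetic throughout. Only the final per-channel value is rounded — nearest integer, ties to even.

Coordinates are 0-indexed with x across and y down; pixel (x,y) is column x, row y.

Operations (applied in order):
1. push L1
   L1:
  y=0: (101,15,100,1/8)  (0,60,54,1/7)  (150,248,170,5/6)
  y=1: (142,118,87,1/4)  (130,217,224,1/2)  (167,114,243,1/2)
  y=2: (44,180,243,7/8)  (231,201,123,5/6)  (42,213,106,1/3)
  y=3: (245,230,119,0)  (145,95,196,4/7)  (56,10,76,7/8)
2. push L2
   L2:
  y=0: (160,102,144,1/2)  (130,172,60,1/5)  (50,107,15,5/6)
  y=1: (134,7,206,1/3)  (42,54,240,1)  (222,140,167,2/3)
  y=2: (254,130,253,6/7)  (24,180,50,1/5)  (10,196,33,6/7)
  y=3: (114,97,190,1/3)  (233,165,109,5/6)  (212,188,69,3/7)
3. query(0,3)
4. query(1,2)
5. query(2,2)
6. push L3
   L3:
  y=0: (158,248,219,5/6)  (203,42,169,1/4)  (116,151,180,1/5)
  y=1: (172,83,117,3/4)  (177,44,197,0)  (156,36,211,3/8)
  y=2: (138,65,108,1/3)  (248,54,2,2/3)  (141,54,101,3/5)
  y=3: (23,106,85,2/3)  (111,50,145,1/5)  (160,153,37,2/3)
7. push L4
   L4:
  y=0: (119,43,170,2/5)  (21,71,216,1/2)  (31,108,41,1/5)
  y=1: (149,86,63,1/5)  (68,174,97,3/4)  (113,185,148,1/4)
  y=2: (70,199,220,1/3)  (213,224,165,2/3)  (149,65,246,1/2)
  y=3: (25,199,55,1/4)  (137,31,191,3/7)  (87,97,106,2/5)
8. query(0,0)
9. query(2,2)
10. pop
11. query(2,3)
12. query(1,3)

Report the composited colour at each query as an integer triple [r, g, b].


query (0,3) [L1,L2] — begin 0,0,0
L1 α=0: [0, 0, 0]
L2 α=1/3: [38, 97/3, 190/3]
rounded: [38, 32, 63]

(1,2) stack=L1,L2; from [0,0,0]:
+L1 (α=5/6) → [385/2, 335/2, 205/2]
+L2 (α=1/5) → [794/5, 170, 92]
= [159, 170, 92]

query (2,2) [L1,L2] — begin 0,0,0
after L1 α=1/3: [14, 71, 106/3]
after L2 α=6/7: [74/7, 1247/7, 100/3]
= [11, 178, 33]

at x=0,y=0 over L1,L2,L3,L4:
L1 α=1/8: [101/8, 15/8, 25/2]
L2 α=1/2: [1381/16, 831/16, 313/4]
L3 α=5/6: [14021/96, 20671/96, 4693/24]
L4 α=2/5: [21637/160, 23423/160, 7413/40]
rounded: [135, 146, 185]

query (2,2) [L1,L2,L3,L4] — begin 0,0,0
+L1 (α=1/3) → [14, 71, 106/3]
+L2 (α=6/7) → [74/7, 1247/7, 100/3]
+L3 (α=3/5) → [3109/35, 3628/35, 1109/15]
+L4 (α=1/2) → [4162/35, 5903/70, 4799/30]
= [119, 84, 160]

at x=2,y=3 over L1,L2,L3:
L1 α=7/8: [49, 35/4, 133/2]
L2 α=3/7: [832/7, 599/7, 473/7]
L3 α=2/3: [1024/7, 2741/21, 991/21]
rounded: [146, 131, 47]

(1,3) stack=L1,L2,L3; from [0,0,0]:
after L1 α=4/7: [580/7, 380/7, 112]
after L2 α=5/6: [8735/42, 6155/42, 219/2]
after L3 α=1/5: [19801/105, 2672/21, 583/5]
rounded: [189, 127, 117]


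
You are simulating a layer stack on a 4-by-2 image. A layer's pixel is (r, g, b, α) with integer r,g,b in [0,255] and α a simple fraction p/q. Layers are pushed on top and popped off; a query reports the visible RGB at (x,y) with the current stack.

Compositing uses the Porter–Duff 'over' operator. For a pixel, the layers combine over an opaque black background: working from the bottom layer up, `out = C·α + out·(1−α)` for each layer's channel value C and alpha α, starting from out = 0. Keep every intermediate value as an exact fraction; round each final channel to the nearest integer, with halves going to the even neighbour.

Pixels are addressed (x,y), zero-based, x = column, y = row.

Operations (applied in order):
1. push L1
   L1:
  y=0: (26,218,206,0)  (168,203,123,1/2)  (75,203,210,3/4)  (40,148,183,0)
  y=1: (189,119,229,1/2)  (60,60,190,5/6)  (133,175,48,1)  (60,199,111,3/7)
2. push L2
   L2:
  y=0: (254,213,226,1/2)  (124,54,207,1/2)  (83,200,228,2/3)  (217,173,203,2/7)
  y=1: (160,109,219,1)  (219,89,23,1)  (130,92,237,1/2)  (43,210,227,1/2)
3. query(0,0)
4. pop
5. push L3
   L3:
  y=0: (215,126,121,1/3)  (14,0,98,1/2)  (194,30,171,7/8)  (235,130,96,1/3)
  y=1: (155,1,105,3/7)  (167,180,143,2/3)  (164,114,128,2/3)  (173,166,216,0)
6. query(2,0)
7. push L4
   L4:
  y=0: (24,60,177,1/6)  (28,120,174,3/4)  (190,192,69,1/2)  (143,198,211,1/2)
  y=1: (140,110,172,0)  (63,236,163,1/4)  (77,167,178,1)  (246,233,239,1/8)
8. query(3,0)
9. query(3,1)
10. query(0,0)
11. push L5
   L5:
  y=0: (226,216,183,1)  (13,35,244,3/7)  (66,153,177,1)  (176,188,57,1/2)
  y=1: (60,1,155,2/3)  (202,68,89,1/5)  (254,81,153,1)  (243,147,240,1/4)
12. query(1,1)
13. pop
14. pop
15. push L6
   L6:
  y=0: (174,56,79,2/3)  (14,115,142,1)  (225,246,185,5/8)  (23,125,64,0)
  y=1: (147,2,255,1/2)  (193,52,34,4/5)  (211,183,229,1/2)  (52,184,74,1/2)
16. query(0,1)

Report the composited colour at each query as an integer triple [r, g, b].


query (0,0) [L1,L2] — begin 0,0,0
after L1 α=0: [0, 0, 0]
after L2 α=1/2: [127, 213/2, 113]
→ [127, 106, 113]

(2,0) stack=L1,L3; from [0,0,0]:
+L1 (α=3/4) → [225/4, 609/4, 315/2]
+L3 (α=7/8) → [5657/32, 1449/32, 2709/16]
= [177, 45, 169]

(3,0) stack=L1,L3,L4; from [0,0,0]:
+L1 (α=0) → [0, 0, 0]
+L3 (α=1/3) → [235/3, 130/3, 32]
+L4 (α=1/2) → [332/3, 362/3, 243/2]
rounded: [111, 121, 122]

at x=3,y=1 over L1,L3,L4:
L1 α=3/7: [180/7, 597/7, 333/7]
L3 α=0: [180/7, 597/7, 333/7]
L4 α=1/8: [213/4, 415/4, 143/2]
→ [53, 104, 72]

query (0,0) [L1,L3,L4] — begin 0,0,0
L1 α=0: [0, 0, 0]
L3 α=1/3: [215/3, 42, 121/3]
L4 α=1/6: [1147/18, 45, 568/9]
rounded: [64, 45, 63]

at x=1,y=1 over L1,L3,L4,L5:
+L1 (α=5/6) → [50, 50, 475/3]
+L3 (α=2/3) → [128, 410/3, 1333/9]
+L4 (α=1/4) → [447/4, 323/2, 911/6]
+L5 (α=1/5) → [649/5, 714/5, 2089/15]
→ [130, 143, 139]

(0,1) stack=L1,L3,L6; from [0,0,0]:
+L1 (α=1/2) → [189/2, 119/2, 229/2]
+L3 (α=3/7) → [843/7, 241/7, 773/7]
+L6 (α=1/2) → [936/7, 255/14, 1279/7]
→ [134, 18, 183]
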